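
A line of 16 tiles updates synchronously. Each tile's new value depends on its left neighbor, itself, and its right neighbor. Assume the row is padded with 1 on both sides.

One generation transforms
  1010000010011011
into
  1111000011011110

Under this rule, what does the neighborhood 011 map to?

1

At position 11 the neighborhood is 011; the next row has 1 there.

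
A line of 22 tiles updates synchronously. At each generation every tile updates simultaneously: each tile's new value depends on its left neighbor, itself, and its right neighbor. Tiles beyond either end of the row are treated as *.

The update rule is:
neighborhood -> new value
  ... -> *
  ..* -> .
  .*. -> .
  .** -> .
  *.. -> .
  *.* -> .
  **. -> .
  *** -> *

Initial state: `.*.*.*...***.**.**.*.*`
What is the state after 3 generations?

generation 1: .......*..*...........
generation 2: .*****......*********.
generation 3: ..***..****..*******..

..***..****..*******..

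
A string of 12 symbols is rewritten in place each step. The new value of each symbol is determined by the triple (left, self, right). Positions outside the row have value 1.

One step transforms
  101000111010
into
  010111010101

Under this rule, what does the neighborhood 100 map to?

At position 3 the neighborhood is 100; the next row has 1 there.

1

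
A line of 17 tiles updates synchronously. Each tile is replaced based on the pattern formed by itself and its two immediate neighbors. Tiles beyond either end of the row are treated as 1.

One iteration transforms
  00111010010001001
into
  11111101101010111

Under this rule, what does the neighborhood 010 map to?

0

At position 6 the neighborhood is 010; the next row has 0 there.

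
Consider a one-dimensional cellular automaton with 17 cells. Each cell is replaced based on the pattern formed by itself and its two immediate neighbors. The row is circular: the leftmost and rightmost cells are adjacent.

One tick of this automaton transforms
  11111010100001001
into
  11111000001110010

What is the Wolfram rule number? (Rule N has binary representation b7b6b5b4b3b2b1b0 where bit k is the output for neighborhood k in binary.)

195

position 0: 111 → 1  (bit 7 = 1)
position 4: 110 → 1  (bit 6 = 1)
position 5: 101 → 0  (bit 5 = 0)
position 9: 100 → 0  (bit 4 = 0)
position 16: 011 → 0  (bit 3 = 0)
position 6: 010 → 0  (bit 2 = 0)
position 12: 001 → 1  (bit 1 = 1)
position 10: 000 → 1  (bit 0 = 1)
bits b7..b0 = 11000011 = 195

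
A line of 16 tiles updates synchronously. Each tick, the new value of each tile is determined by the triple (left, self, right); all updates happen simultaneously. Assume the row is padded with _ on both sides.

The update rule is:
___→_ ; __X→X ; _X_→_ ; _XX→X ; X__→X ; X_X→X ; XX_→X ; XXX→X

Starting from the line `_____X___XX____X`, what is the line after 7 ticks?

____X_X_XXXX__X_
___X_X_XXXXXXX_X
__X_X_XXXXXXXXX_
_X_X_XXXXXXXXXXX
X_X_XXXXXXXXXXXX
_X_XXXXXXXXXXXXX
X_XXXXXXXXXXXXXX

X_XXXXXXXXXXXXXX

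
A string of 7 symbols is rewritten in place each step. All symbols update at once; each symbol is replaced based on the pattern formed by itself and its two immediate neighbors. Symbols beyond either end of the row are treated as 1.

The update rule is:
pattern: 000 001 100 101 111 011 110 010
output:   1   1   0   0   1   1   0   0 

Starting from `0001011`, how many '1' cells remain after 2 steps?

4

0110011
0100111
count of 1: 4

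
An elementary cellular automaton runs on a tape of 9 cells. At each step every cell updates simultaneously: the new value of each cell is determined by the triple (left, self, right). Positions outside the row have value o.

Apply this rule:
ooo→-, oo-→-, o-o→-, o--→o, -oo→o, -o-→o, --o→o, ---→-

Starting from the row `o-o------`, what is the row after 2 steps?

ooo-o--oo

--oo----o
ooo-o--oo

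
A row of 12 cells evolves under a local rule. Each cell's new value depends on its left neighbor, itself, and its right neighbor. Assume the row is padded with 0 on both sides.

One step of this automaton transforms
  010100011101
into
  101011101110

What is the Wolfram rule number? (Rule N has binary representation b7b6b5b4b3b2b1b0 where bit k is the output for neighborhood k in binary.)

position 8: 111 → 1  (bit 7 = 1)
position 9: 110 → 1  (bit 6 = 1)
position 2: 101 → 1  (bit 5 = 1)
position 4: 100 → 1  (bit 4 = 1)
position 7: 011 → 0  (bit 3 = 0)
position 1: 010 → 0  (bit 2 = 0)
position 0: 001 → 1  (bit 1 = 1)
position 5: 000 → 1  (bit 0 = 1)
bits b7..b0 = 11110011 = 243

243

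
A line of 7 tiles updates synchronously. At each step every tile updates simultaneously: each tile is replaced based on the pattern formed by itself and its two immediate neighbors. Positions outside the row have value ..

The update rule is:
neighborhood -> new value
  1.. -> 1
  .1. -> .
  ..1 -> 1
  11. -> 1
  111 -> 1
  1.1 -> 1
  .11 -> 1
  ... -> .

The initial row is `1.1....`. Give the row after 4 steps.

.1.1...
1.1.1..
.1.1.1.
1.1.1.1

1.1.1.1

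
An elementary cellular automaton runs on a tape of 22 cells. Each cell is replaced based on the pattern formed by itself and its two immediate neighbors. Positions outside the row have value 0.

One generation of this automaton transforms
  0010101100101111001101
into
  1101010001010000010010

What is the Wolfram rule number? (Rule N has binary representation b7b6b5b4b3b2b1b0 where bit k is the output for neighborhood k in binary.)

position 13: 111 → 0  (bit 7 = 0)
position 7: 110 → 0  (bit 6 = 0)
position 3: 101 → 1  (bit 5 = 1)
position 8: 100 → 0  (bit 4 = 0)
position 6: 011 → 0  (bit 3 = 0)
position 2: 010 → 0  (bit 2 = 0)
position 1: 001 → 1  (bit 1 = 1)
position 0: 000 → 1  (bit 0 = 1)
bits b7..b0 = 00100011 = 35

35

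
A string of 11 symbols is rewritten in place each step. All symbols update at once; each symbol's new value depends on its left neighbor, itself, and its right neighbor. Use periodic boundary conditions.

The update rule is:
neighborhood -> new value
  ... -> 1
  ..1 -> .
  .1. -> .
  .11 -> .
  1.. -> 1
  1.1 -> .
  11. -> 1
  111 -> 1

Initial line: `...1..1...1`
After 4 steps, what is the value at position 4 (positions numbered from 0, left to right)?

11..1..11..
.11..1..11.
..11..1..11
1..11..1..1
position 4 holds 1

1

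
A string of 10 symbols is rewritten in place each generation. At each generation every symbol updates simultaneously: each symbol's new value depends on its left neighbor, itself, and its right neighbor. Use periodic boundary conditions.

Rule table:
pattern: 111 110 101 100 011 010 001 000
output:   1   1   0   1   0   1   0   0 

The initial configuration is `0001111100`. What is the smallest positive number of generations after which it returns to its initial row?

0000111110
0000011111
1000001111
1100000111
1110000011
1111000001
1111100000
0111110000
0011111000
0001111100

10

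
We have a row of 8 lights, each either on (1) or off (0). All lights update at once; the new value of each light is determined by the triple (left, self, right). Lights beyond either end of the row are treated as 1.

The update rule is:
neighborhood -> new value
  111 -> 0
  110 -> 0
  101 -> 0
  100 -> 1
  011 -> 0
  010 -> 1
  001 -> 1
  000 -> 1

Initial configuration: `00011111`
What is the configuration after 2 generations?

00011111

generation 1: 11100000
generation 2: 00011111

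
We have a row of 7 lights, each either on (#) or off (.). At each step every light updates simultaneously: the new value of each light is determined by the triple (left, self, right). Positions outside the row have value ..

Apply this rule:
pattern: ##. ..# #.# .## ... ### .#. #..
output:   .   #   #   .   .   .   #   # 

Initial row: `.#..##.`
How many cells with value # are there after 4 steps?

####..#
....###
...#...
..###..
count of #: 3

3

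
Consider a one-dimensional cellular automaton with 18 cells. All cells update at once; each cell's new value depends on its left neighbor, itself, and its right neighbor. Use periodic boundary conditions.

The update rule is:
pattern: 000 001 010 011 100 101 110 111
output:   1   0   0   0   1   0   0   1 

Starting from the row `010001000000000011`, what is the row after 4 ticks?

000100100111011000

001100111111111000
100010011111110111
011001001111100011
000100100111011000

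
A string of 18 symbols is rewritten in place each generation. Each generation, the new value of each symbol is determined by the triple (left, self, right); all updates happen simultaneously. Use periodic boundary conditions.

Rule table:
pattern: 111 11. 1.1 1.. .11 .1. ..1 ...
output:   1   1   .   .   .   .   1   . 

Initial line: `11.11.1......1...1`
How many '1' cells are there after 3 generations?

3

generation 1: 11..1.......1...1.
generation 2: .1.1.......1...1..
generation 3: 1.........1...1...
count of 1: 3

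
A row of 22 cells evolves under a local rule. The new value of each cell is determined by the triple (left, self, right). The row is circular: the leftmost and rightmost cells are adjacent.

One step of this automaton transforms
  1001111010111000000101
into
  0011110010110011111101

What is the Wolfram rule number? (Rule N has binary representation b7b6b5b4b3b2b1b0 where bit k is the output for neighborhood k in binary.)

143

position 4: 111 → 1  (bit 7 = 1)
position 0: 110 → 0  (bit 6 = 0)
position 7: 101 → 0  (bit 5 = 0)
position 1: 100 → 0  (bit 4 = 0)
position 3: 011 → 1  (bit 3 = 1)
position 8: 010 → 1  (bit 2 = 1)
position 2: 001 → 1  (bit 1 = 1)
position 14: 000 → 1  (bit 0 = 1)
bits b7..b0 = 10001111 = 143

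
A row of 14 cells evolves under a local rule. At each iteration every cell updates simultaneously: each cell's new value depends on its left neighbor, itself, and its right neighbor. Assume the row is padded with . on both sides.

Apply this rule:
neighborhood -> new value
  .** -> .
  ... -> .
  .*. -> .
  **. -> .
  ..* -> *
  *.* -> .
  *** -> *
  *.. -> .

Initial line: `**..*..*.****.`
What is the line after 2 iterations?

..*..*...*....

iteration 1: ...*..*...**..
iteration 2: ..*..*...*....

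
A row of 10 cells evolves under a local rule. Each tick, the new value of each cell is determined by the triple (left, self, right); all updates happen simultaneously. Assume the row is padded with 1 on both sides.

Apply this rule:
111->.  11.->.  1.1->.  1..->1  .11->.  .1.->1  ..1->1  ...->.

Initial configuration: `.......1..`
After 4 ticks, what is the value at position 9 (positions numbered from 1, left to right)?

tick 1: 1.....1111
tick 2: .1...1....
tick 3: .11.111..1
tick 4: .......11.
position 9 holds 1

1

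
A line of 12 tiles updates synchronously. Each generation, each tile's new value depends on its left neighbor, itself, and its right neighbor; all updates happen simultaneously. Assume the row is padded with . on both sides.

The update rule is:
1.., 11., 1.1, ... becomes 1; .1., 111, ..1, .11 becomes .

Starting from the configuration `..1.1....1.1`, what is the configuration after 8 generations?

.1..1..1...1

1..1.111..1.
.1..1..11..1
..1..1..11..
1..1..1..111
.1..1..1...1
..1..1..11..  (repeats generation 3; period 3)
generation 8: .1..1..1...1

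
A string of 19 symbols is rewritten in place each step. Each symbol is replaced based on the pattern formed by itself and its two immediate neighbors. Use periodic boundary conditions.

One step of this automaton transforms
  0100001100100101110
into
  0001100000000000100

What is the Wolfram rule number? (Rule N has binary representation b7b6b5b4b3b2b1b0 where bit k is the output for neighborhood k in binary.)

position 16: 111 → 1  (bit 7 = 1)
position 7: 110 → 0  (bit 6 = 0)
position 14: 101 → 0  (bit 5 = 0)
position 2: 100 → 0  (bit 4 = 0)
position 6: 011 → 0  (bit 3 = 0)
position 1: 010 → 0  (bit 2 = 0)
position 0: 001 → 0  (bit 1 = 0)
position 3: 000 → 1  (bit 0 = 1)
bits b7..b0 = 10000001 = 129

129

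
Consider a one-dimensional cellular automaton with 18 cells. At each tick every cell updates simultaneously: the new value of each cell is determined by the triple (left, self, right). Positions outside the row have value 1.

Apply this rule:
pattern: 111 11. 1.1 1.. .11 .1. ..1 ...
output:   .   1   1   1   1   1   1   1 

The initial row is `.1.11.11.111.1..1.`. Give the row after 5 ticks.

1111111111.1111111
.........111......
1111111111.1111111  (repeats tick 1; period 2)
tick 5: 1111111111.1111111

1111111111.1111111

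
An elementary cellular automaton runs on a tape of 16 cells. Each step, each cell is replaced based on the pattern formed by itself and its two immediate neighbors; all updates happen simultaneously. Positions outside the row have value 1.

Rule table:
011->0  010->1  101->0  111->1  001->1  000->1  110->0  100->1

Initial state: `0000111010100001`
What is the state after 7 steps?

1101111111111011

1111010010111110
1110011110011100
1101101101101011
1000000000001001
0111111111111110
0011111111111100
1101111111111011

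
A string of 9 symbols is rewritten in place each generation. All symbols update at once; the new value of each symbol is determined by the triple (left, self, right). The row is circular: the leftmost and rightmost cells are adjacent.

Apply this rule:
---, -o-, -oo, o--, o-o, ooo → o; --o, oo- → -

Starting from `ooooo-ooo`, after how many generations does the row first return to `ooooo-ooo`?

oooo-oooo
ooo-ooooo
oo-oooooo
o-ooooooo
-oooooooo
oooooooo-
ooooooo-o
oooooo-oo
ooooo-ooo

9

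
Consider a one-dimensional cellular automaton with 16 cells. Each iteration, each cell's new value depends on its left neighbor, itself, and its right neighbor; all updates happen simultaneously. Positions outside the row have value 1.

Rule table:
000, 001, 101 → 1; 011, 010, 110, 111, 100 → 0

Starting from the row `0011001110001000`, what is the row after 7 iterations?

iteration 1: 0100010000110011
iteration 2: 1001100111000100
iteration 3: 0010001000011001
iteration 4: 0100110011100010
iteration 5: 1001000100001101
iteration 6: 0010011001110010
iteration 7: 0100100010000101

0100100010000101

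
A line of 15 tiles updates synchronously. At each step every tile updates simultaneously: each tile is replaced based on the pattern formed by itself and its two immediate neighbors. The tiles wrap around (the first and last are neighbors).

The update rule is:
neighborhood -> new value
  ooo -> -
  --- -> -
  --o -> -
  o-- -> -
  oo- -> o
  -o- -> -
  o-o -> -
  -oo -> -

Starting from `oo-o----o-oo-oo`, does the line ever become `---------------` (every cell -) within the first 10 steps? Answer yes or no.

-o---------o---
---------------
all cells are - at step 2

yes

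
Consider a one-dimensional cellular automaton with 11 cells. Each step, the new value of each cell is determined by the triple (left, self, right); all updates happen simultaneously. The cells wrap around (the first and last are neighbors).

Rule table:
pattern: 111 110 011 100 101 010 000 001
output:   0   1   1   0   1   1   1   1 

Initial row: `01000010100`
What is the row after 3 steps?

11010111101

11011111101
01110000111
11010111101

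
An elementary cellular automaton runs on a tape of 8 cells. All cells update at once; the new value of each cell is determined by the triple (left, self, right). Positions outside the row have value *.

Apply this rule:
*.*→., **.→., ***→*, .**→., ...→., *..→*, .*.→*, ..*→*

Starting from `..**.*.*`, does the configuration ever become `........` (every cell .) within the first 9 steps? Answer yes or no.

**...*..
*.*.****
..*..***
*****.**
****...*
***.*.*.
**..*.*.
*.***.*.
...*..*.
step 9 is ...*..*., still not uniform .

no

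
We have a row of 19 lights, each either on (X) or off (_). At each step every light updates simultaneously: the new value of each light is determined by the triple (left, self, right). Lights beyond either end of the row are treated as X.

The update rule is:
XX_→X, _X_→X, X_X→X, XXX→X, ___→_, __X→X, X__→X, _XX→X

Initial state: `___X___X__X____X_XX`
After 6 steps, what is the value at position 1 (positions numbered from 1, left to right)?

X

X_XXX_XXXXXX__XXXXX
XXXXXXXXXXXXXXXXXXX
XXXXXXXXXXXXXXXXXXX  (fixed point — unchanged through step 6)
position 1 holds X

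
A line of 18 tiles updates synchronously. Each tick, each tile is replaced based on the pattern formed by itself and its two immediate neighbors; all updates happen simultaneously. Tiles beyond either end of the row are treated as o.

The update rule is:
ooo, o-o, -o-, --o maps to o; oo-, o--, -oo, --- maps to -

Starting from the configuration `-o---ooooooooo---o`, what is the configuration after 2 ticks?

oo--o-ooooooo---o-
o--ooo-ooooo---ooo

o--ooo-ooooo---ooo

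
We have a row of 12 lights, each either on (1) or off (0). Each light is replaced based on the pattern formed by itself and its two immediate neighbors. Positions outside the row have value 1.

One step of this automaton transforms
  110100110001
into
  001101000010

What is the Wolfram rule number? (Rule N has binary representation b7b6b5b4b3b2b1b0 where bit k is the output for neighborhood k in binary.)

38

position 0: 111 → 0  (bit 7 = 0)
position 1: 110 → 0  (bit 6 = 0)
position 2: 101 → 1  (bit 5 = 1)
position 4: 100 → 0  (bit 4 = 0)
position 6: 011 → 0  (bit 3 = 0)
position 3: 010 → 1  (bit 2 = 1)
position 5: 001 → 1  (bit 1 = 1)
position 9: 000 → 0  (bit 0 = 0)
bits b7..b0 = 00100110 = 38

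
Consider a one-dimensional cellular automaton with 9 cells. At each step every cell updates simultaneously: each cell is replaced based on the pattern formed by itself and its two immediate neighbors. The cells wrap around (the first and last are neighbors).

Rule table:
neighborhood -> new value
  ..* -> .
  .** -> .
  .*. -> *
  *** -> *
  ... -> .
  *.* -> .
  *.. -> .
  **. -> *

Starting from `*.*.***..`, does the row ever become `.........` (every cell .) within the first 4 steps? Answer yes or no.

no

*.*..**..
*.*...*..
*.*...*..  (fixed point — unchanged through step 4)
step 4 is *.*...*.., still not uniform .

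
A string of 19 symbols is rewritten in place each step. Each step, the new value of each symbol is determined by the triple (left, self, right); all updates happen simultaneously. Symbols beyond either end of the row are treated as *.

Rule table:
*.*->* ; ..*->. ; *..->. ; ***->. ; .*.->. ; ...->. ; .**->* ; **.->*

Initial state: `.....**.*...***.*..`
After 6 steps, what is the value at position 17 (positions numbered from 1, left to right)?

.

.....***....*.**...
.....*.*.....***...
......*......*.*...
..............*....
...................
...................
position 17 holds .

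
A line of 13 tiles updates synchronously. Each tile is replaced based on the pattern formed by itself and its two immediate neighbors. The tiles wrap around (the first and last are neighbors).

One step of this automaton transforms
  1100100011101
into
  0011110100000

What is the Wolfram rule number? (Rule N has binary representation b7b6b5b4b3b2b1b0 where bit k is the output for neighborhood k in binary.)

22

position 0: 111 → 0  (bit 7 = 0)
position 1: 110 → 0  (bit 6 = 0)
position 11: 101 → 0  (bit 5 = 0)
position 2: 100 → 1  (bit 4 = 1)
position 8: 011 → 0  (bit 3 = 0)
position 4: 010 → 1  (bit 2 = 1)
position 3: 001 → 1  (bit 1 = 1)
position 6: 000 → 0  (bit 0 = 0)
bits b7..b0 = 00010110 = 22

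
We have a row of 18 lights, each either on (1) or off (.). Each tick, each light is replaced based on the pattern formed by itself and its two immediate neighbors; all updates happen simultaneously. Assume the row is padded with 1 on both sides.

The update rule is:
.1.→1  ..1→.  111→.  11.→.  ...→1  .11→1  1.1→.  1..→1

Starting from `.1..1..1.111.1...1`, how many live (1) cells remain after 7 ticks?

10

.11.11.1.1...111.1
.1..1..1.111.1...1  (repeats tick 0; period 2)
tick 7: .11.11.1.1...111.1
count of 1: 10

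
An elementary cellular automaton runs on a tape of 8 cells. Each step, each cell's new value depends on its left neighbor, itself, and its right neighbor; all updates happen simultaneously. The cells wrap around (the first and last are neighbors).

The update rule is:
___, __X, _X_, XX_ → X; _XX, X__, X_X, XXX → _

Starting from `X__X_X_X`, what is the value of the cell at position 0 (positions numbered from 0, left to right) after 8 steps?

X

step 1: X_XX_X__
step 2: X__X_X_X  (repeats step 0; period 2)
step 8: X__X_X_X
position 0 holds X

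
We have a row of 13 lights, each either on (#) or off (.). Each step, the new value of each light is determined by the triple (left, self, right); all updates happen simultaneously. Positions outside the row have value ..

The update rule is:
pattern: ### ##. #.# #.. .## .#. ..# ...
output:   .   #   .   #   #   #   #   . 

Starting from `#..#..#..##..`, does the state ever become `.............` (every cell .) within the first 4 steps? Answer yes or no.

no

############.
#..........##
##........###
###......##.#
step 4 is ###......##.#, still not uniform .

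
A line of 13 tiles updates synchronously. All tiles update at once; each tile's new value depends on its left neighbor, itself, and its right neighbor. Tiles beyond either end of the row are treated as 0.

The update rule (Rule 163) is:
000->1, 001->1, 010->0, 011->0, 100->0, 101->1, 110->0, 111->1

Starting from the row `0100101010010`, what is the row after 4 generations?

1001010100100
0010101001001
1101010010010
0010100100100

0010100100100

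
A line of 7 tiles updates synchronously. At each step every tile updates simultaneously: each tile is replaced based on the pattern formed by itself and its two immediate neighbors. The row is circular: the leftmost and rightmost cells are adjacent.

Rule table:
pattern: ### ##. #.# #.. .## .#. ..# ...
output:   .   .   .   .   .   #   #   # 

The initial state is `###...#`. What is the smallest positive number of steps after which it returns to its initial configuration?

14

....##.
####...
.....##
.####..
#.....#
..####.
##.....
...####
.##....
#...###
..##...
##...##
...##..
###...#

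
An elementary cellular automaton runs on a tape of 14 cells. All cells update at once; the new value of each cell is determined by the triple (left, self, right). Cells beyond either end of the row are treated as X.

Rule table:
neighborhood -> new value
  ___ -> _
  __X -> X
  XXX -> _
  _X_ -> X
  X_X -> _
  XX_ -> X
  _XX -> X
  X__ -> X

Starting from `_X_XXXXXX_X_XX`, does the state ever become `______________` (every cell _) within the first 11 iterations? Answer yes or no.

no

_X_X____X_X_X_
_X_XX__XX_X_X_
_X_XXXXXX_X_X_
_X_X____X_X_X_  (repeats iteration 1; period 3)
iteration 11: _X_XX__XX_X_X_
iteration 11 is _X_XX__XX_X_X_, still not uniform _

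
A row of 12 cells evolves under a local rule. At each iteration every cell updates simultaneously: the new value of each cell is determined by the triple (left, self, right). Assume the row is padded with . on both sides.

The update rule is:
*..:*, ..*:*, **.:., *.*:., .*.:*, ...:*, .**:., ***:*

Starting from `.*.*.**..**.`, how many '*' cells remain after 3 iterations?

8

iteration 1: **.*...**..*
iteration 2: ...****..***
iteration 3: ***.**.**.*.
count of *: 8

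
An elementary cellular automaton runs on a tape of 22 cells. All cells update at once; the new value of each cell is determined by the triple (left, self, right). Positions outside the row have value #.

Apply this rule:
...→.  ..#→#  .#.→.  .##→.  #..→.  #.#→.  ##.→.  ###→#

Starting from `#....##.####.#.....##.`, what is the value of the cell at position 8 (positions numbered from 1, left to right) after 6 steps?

....#....##.......#...
...#....#........#...#
..#....#........#...#.
.#....#........#...#..
.....#........#...#..#
....#........#...#..#.
position 8 holds .

.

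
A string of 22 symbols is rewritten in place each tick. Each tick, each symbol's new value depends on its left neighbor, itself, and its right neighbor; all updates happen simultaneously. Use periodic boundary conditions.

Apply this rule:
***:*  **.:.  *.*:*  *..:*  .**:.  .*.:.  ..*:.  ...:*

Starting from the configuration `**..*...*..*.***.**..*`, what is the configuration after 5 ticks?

.*..*..*..*..*..*.*.*.

*.*..**..*..*.*.*..*..
.*.*...*..*..*.*.*..*.
..*.**..*..*..*.*.*..*
*..*..*..*..*..*.*.*..
.*..*..*..*..*..*.*.*.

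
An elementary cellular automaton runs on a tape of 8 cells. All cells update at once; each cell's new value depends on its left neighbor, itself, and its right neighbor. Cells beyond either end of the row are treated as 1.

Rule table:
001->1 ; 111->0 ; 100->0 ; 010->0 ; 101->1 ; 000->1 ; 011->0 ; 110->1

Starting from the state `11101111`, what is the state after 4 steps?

00110000
01010111
10101000
11010011

11010011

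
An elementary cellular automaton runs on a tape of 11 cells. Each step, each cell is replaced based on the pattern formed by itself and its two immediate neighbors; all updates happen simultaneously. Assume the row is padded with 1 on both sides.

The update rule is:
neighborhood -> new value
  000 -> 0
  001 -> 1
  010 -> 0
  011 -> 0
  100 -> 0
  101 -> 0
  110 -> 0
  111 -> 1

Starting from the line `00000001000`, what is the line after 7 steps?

step 1: 00000010001
step 2: 00000100010
step 3: 00001000100
step 4: 00010001001
step 5: 00100010010
step 6: 01000100100
step 7: 00001001001

00001001001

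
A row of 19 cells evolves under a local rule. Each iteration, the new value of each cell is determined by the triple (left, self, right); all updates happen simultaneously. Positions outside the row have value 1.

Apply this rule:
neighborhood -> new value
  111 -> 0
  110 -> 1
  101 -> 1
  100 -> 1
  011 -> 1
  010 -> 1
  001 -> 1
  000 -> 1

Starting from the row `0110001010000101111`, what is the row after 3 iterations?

1111111111111111000

1111111111111111000
0000000000000001111
1111111111111111000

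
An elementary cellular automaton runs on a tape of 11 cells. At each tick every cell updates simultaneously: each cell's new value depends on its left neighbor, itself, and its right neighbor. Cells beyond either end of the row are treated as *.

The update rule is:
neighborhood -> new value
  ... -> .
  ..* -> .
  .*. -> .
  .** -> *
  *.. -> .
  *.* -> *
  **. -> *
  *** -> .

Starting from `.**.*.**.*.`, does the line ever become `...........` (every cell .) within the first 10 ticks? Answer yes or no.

yes

****.****.*
...***..***
...*.*..*..
....*......
...........
all cells are . at tick 5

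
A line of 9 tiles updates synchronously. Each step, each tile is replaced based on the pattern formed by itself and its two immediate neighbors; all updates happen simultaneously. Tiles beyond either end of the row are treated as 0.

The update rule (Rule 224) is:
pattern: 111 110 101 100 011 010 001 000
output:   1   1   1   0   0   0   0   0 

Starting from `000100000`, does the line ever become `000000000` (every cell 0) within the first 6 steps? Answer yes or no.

yes

step 1: 000000000
all cells are 0 at step 1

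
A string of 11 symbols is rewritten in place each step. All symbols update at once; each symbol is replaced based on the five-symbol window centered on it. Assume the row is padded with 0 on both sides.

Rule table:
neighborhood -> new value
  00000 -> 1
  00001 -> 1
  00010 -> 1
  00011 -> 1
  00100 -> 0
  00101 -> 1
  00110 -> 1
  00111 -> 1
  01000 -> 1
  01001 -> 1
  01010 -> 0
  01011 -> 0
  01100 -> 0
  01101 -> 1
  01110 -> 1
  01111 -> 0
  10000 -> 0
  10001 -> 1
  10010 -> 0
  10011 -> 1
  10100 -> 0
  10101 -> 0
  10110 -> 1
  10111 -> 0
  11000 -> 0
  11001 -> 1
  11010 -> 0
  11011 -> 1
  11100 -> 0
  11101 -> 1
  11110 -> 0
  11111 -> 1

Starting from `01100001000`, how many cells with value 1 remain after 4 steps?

7

step 1: 11000110101
step 2: 10011110000
step 3: 01110000011
step 4: 11100011110
count of 1: 7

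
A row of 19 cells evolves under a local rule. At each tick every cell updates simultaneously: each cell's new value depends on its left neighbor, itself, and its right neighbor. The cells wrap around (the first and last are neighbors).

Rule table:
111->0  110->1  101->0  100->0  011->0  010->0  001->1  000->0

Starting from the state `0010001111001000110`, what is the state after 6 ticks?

0100010001010001010
1000100010000010000
0001000100000100001
0010001000001000010
0100010000010000100
1000100000100001000

1000100000100001000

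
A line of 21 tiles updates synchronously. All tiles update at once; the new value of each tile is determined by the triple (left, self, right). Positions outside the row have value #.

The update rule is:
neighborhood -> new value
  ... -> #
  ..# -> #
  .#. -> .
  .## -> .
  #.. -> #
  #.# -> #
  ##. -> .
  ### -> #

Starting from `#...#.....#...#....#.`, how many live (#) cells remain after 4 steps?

11

step 1: .###.#####.###.####.#
step 2: #.#.#.###.#.#.#.##.#.
step 3: .#.#.#.#.#.#.#.#..#.#
step 4: #.#.#.#.#.#.#.#.##.#.
count of #: 11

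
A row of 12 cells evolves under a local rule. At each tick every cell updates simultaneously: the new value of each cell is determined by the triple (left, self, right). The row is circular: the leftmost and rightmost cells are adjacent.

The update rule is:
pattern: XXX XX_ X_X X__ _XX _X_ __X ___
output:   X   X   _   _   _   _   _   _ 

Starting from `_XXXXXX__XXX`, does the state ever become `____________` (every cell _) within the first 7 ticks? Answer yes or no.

__XXXXX___XX
___XXXX____X
____XXX_____
_____XX_____
______X_____
____________
all cells are _ at tick 6

yes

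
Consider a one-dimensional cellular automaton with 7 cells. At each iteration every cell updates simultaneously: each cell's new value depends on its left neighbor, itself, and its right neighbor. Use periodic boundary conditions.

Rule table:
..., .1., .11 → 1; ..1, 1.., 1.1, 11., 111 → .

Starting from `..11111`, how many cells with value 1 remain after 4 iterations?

4

..1....
1.1.111
..1.1..
1.1.1.1
count of 1: 4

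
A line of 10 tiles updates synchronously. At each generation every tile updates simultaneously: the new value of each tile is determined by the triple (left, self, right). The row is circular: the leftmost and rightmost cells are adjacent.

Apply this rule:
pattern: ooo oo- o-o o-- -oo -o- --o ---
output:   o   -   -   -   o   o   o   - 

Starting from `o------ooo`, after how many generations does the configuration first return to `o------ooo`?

------oooo
-----oooo-
----oooo--
---oooo---
--oooo----
-oooo-----
oooo------
ooo------o
oo------oo
o------ooo

10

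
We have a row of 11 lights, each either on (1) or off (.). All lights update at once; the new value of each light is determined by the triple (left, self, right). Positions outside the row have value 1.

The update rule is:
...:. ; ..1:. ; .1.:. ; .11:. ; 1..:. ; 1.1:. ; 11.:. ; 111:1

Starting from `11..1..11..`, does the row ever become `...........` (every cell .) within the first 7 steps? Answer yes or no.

yes

step 1: 1..........
step 2: ...........
all cells are . at step 2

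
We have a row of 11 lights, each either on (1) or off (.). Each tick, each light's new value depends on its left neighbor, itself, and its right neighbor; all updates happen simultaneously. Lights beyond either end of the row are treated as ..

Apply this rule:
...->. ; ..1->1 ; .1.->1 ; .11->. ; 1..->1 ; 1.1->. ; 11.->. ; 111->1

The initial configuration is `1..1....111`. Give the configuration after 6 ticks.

11111..1.1.
.111.111.11
1.1...1....
1.11.111...
1.....1.1..
11...11.11.

11...11.11.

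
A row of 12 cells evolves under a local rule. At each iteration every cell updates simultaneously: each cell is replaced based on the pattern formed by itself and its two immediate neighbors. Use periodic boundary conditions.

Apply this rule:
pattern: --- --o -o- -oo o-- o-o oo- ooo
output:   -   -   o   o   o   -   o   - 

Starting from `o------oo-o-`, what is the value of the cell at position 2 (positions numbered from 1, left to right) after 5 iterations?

-

iteration 1: oo-----oo-o-
iteration 2: ooo----oo-o-
iteration 3: o-oo---oo-o-
iteration 4: o-ooo--oo-o-
iteration 5: o-o-oo-oo-o-
position 2 holds -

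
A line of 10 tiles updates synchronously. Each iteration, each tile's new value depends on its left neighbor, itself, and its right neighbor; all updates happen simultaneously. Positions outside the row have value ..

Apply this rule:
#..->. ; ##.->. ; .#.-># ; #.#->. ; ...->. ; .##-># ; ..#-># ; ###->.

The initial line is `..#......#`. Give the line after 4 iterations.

.##.....##
##.....##.
#.....##..
#....##...

#....##...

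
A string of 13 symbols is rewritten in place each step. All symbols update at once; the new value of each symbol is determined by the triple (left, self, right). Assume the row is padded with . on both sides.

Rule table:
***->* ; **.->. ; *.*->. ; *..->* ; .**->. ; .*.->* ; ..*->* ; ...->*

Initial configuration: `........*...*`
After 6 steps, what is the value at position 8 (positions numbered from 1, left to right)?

*

*************
.***********.
*.*********.*
*..*******..*
***.*****.***
.*...***...*.
position 8 holds *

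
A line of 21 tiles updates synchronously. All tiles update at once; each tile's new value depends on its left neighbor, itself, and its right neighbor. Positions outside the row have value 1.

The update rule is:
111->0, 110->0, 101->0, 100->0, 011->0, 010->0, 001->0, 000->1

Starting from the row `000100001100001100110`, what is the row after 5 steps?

010001100001100000000

010001100001100000000
000100001100001111110
010001100001100000000  (repeats step 1; period 2)
step 5: 010001100001100000000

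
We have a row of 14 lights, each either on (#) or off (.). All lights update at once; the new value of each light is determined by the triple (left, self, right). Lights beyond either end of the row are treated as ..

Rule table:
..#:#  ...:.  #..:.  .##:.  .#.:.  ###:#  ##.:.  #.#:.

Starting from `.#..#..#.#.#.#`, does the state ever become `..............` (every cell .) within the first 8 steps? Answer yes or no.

#..#..#.......
..#..#........
.#..#.........
#..#..........
..#...........
.#............
#.............
..............
all cells are . at step 8

yes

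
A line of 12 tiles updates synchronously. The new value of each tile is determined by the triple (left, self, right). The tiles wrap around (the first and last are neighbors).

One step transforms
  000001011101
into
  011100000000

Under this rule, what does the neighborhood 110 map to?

0

At position 9 the neighborhood is 110; the next row has 0 there.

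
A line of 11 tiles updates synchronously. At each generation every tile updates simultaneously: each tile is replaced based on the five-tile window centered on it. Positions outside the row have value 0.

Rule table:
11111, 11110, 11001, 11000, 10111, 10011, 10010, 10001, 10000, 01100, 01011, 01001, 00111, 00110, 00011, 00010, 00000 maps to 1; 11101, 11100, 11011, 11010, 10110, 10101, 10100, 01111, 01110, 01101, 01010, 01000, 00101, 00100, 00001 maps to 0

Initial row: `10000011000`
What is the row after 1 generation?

00110111111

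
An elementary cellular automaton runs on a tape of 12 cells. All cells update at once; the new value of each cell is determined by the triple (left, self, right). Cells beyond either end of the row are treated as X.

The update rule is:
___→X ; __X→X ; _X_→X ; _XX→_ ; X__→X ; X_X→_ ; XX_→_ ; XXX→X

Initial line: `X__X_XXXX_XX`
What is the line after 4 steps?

XX_XXX___XXX

step 1: _XXX__XX___X
step 2: __X_XX__XXX_
step 3: XXX___XX_X__
step 4: XX_XXX___XXX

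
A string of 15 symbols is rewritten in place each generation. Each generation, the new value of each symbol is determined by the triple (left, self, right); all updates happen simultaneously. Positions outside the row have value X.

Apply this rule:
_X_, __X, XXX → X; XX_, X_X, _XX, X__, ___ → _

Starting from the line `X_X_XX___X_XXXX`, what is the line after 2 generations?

generation 1: __X_____XX__XXX
generation 2: _XX____X___X_XX

_XX____X___X_XX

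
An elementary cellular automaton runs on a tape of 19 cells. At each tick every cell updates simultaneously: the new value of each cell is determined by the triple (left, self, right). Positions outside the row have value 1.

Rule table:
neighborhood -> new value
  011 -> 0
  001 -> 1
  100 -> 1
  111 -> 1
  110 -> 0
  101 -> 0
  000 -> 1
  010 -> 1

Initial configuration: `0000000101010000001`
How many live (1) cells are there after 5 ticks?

tick 1: 1111111101011111110
tick 2: 1111111001001111100
tick 3: 1111110111110111011
tick 4: 1111100011100010001
tick 5: 1111011101011111110
count of 1: 15

15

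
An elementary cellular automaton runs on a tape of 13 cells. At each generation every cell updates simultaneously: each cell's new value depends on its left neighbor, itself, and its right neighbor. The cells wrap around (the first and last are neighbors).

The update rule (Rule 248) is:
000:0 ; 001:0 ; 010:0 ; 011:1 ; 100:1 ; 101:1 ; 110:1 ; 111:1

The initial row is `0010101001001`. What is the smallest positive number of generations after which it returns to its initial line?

13

1001010100100
0100101010010
0010010101001
1001001010100
0100100101010
0010010010101
1001001001010
0100100100101
1010010010010
0101001001001
1010100100100
0101010010010
0010101001001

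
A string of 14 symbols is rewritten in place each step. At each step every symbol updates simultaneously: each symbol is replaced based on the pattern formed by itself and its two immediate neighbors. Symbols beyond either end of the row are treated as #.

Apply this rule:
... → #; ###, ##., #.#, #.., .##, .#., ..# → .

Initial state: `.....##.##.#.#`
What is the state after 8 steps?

.###..........
.....########.
.###..........  (repeats step 1; period 2)
step 8: .....########.

.....########.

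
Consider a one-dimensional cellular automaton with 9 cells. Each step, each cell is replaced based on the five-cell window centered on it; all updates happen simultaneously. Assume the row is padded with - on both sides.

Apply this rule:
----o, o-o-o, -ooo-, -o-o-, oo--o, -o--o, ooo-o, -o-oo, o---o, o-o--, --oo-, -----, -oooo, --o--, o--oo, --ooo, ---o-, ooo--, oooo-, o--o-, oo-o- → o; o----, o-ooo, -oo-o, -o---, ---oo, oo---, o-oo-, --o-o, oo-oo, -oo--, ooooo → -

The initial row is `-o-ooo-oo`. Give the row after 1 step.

o-o-oo---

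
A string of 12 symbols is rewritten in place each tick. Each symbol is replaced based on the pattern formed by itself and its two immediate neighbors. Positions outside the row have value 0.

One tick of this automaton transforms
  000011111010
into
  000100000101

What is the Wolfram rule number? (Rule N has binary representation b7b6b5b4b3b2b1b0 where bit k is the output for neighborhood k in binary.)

position 5: 111 → 0  (bit 7 = 0)
position 8: 110 → 0  (bit 6 = 0)
position 9: 101 → 1  (bit 5 = 1)
position 11: 100 → 1  (bit 4 = 1)
position 4: 011 → 0  (bit 3 = 0)
position 10: 010 → 0  (bit 2 = 0)
position 3: 001 → 1  (bit 1 = 1)
position 0: 000 → 0  (bit 0 = 0)
bits b7..b0 = 00110010 = 50

50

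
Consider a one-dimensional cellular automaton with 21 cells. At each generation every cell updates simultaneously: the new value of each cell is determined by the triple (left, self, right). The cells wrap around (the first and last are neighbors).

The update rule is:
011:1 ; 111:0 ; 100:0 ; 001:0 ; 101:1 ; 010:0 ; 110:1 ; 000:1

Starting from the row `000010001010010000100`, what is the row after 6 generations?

111110110100011011100

111000100100000110001
001010000001110110101
000100111101011111010
110000100110110001100
110110000111110101100
111110110100011011100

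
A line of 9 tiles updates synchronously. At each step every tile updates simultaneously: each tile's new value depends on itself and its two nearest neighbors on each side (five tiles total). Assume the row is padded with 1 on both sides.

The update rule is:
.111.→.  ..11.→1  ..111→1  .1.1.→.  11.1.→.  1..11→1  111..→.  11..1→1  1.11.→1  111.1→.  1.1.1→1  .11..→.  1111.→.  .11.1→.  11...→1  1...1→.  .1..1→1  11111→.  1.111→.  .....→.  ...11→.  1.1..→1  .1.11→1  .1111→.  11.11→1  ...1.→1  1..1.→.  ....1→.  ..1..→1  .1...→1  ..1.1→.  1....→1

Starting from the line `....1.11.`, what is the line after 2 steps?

11.1.11.1
...111.1.

...111.1.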